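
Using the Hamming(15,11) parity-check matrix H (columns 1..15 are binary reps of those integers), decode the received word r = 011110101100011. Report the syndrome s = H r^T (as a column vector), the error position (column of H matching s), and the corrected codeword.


s = (0, 1, 0, 1)^T, error position = 5, corrected codeword c = 011100101100011

Compute s = H r^T mod 2 one row at a time:
  s_1 = 0 + 1 + 1 + 0 + 0 + 0 + 1 + 1 = 4 ≡ 0 (mod 2).
  s_2 = 1 + 1 + 0 + 1 + 0 + 0 + 1 + 1 = 5 ≡ 1 (mod 2).
  s_3 = 1 + 1 + 0 + 1 + 1 + 0 + 1 + 1 = 6 ≡ 0 (mod 2).
  s_4 = 0 + 1 + 1 + 1 + 1 + 0 + 0 + 1 = 5 ≡ 1 (mod 2).
s = (0, 1, 0, 1)^T — this equals column 5 of H (binary 0101), so error is at position 5.
Correct: flip bit 5 of r = 011110101100011 to get c = 011100101100011.


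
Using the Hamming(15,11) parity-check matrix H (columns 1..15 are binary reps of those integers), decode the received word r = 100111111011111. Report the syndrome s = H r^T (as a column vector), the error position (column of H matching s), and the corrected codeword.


s = (1, 0, 1, 1)^T, error position = 11, corrected codeword c = 100111111001111

Compute s = H r^T mod 2 one row at a time:
  s_1 = 1 + 1 + 0 + 1 + 1 + 1 + 1 + 1 = 7 ≡ 1 (mod 2).
  s_2 = 1 + 1 + 1 + 1 + 1 + 1 + 1 + 1 = 8 ≡ 0 (mod 2).
  s_3 = 0 + 0 + 1 + 1 + 0 + 1 + 1 + 1 = 5 ≡ 1 (mod 2).
  s_4 = 1 + 0 + 1 + 1 + 1 + 1 + 1 + 1 = 7 ≡ 1 (mod 2).
s = (1, 0, 1, 1)^T — this equals column 11 of H (binary 1011), so error is at position 11.
Correct: flip bit 11 of r = 100111111011111 to get c = 100111111001111.


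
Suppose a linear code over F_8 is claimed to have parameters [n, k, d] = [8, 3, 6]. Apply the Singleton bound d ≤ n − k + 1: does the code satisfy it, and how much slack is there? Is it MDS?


Singleton RHS = n − k + 1 = 6, slack = 0, bound satisfied, MDS.

Singleton bound: d ≤ n − k + 1.
Here n = 8, k = 3, so n − k + 1 = 6.
Given d = 6, check d ≤ 6: YES.
Slack = (n − k + 1) − d = 0.
The code is MDS (slack = 0).
Description: the claimed parameters are [8, 3, 6]_8; such a code would be MDS (meets Singleton bound).


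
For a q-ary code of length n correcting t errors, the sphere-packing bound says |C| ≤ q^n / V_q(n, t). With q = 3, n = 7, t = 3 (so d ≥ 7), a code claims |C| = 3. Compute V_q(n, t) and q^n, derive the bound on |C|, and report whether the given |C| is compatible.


V_q(n, t) = 379, q^n = 2187, Hamming bound = 5, |C| = 3 ≤ bound (satisfied).

Step 1: Compute V_q(n, t) = Σ_{j=0}^3 C(n, j) (q−1)^j.
  j = 0: C(7,0)·(2)^0 = 1·1 = 1.
  j = 1: C(7,1)·(2)^1 = 7·2 = 14.
  j = 2: C(7,2)·(2)^2 = 21·4 = 84.
  j = 3: C(7,3)·(2)^3 = 35·8 = 280.
  V_q(n, t) = 1 + 14 + 84 + 280 = 379.
Step 2: q^n = 3^7 = 2187.
Step 3: Hamming bound ⌊q^n / V_q(n,t)⌋ = ⌊2187/379⌋ = 5.
Step 4: Compare |C| = 3 to 5: satisfied.
The claimed |C| lies below the Hamming bound.


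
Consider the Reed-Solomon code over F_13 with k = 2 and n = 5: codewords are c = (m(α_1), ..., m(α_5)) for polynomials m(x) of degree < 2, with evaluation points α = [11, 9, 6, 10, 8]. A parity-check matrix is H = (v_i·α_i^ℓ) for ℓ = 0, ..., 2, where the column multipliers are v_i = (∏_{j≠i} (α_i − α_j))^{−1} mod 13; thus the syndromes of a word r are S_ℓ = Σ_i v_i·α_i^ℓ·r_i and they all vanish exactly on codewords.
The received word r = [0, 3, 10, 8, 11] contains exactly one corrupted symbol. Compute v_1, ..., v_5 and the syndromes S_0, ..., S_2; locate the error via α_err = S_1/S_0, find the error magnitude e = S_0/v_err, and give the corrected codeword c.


S = (3, 5, 4), error at position 3, error magnitude e = 9, c = [0, 3, 1, 8, 11].

Step 1: column multipliers v_i = (∏_{j≠i}(α_i − α_j))^{−1} mod 13.
  i = 1 (α = 11): (11−9)(11−6)(11−10)(11−8) = 2·5·1·3 = 30 ≡ 4, so v_1 = 4^{−1} = 10 (mod 13).
  i = 2 (α = 9): (9−11)(9−6)(9−10)(9−8) = (−2)·3·(−1)·1 = 6 ≡ 6, so v_2 = 6^{−1} = 11 (mod 13).
  i = 3 (α = 6): (6−11)(6−9)(6−10)(6−8) = (−5)·(−3)·(−4)·(−2) = 120 ≡ 3, so v_3 = 3^{−1} = 9 (mod 13).
  i = 4 (α = 10): (10−11)(10−9)(10−6)(10−8) = (−1)·1·4·2 = −8 ≡ 5, so v_4 = 5^{−1} = 8 (mod 13).
  i = 5 (α = 8): (8−11)(8−9)(8−6)(8−10) = (−3)·(−1)·2·(−2) = −12 ≡ 1, so v_5 = 1^{−1} = 1 (mod 13).
  v = [10, 11, 9, 8, 1].
Step 2: syndromes of r = [0, 3, 10, 8, 11] (all sums mod 13).
  S_0 = Σ v_i r_i = 10·0 + 11·3 + 9·10 + 8·8 + 1·11 = 198 ≡ 3.
  S_1 = Σ v_i α_i r_i = 10·11·0 + 11·9·3 + 9·6·10 + 8·10·8 + 1·8·11 = 1565 ≡ 5.
  α_i^2 mod 13 = [4, 3, 10, 9, 12].
  S_2 = Σ v_i α_i^2 r_i = 10·4·0 + 11·3·3 + 9·10·10 + 8·9·8 + 1·12·11 = 1707 ≡ 4.
  S = (3, 5, 4) ≠ 0, so r is not a codeword (an error is present).
Step 3: locate the error. For a single error e at position i, S_ℓ = v_i·e·α_i^ℓ, so α_err = S_1/S_0.
  S_0^{−1} = 3^{−1} = 9 (mod 13), so α_err = 5·9 = 45 ≡ 6 = α_3. Error position i = 3.
  Consistency check: S_2/S_1 = 4·8 = 32 ≡ 6 = α_err ✓ (single-error assumption holds).
Step 4: error magnitude e = S_0/v_3 = S_0·∏_{j≠3}(α_3 − α_j) = 3·3 = 9 ≡ 9 (mod 13).
Step 5: correct position 3: c_3 = r_3 − e = 10 − 9 ≡ 1 (mod 13). Hence c = [0, 3, 1, 8, 11].
  Check: interpolating c through the α_i gives m(x) = 10 + 5·x (degree < 2) with m(α_i) = c_i for every i, so c is indeed a codeword.


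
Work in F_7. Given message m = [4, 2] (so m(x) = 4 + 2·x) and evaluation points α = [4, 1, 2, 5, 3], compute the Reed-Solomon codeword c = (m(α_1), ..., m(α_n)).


c = [5, 6, 1, 0, 3]

Message polynomial: m(x) = 4 + 2·x (mod 7).
For each evaluation point α_i, compute m(α_i) mod 7:
  α_1 = 4: Horner steps 2 → 5, so m(4) = 5.
  α_2 = 1: Horner steps 2 → 6, so m(1) = 6.
  α_3 = 2: Horner steps 2 → 1, so m(2) = 1.
  α_4 = 5: Horner steps 2 → 0, so m(5) = 0.
  α_5 = 3: Horner steps 2 → 3, so m(3) = 3.
Codeword c = [5, 6, 1, 0, 3] ∈ F_7^5.


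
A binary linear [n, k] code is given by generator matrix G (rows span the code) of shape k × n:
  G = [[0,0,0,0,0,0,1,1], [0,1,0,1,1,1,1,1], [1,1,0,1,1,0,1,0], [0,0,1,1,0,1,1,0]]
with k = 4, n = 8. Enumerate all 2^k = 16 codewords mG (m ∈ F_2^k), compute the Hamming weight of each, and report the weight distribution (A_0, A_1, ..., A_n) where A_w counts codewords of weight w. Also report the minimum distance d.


Weight distribution: A_0 = 1, A_2 = 1, A_3 = 3, A_4 = 5, A_5 = 4, A_6 = 1, A_7 = 1. Minimum distance d = 2.

Enumerate all 2^4 = 16 messages m ∈ F_2^4.
For each, compute codeword c = mG in F_2^8, then tally its weight.
  m = 0000 → c = 00000000, weight = 0.
  m = 1000 → c = 00000011, weight = 2.
  m = 0100 → c = 01011111, weight = 6.
  m = 1100 → c = 01011100, weight = 4.
  m = 0010 → c = 11011010, weight = 5.
  m = 1010 → c = 11011001, weight = 5.
  m = 0110 → c = 10000101, weight = 3.
  m = 1110 → c = 10000110, weight = 3.
  m = 0001 → c = 00110110, weight = 4.
  m = 1001 → c = 00110101, weight = 4.
  m = 0101 → c = 01101001, weight = 4.
  m = 1101 → c = 01101010, weight = 4.
  m = 0011 → c = 11101100, weight = 5.
  m = 1011 → c = 11101111, weight = 7.
  m = 0111 → c = 10110011, weight = 5.
  m = 1111 → c = 10110000, weight = 3.
Tally weights:
  weight 0: 1 codewords.
  weight 2: 1 codewords.
  weight 3: 3 codewords.
  weight 4: 5 codewords.
  weight 5: 4 codewords.
  weight 6: 1 codewords.
  weight 7: 1 codewords.
Minimum distance d = smallest w > 0 with A_w > 0 = 2.
Sanity: Σ A_w = 16 = 2^4 = 16 ✓.


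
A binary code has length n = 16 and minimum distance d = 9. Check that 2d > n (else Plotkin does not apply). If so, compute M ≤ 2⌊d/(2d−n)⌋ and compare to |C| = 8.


Plotkin bound M ≤ 8; given |C| = 8 ≤ bound (satisfied).

Check applicability: 2d = 18, n = 16.
2d − n = 2 > 0, so Plotkin applies.
Compute d/(2d−n) = 9/2 ≈ 4.5000.
⌊d/(2d−n)⌋ = 4.
Plotkin bound: M ≤ 2·4 = 8.
Given |C| = 8, check: satisfied.
This |C| is at the Plotkin bound.


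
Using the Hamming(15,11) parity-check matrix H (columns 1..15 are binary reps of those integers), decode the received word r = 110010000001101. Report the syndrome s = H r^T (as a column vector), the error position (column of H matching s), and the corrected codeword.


s = (1, 0, 0, 0)^T, error position = 8, corrected codeword c = 110010010001101

Compute s = H r^T mod 2 one row at a time:
  s_1 = 0 + 0 + 0 + 0 + 1 + 1 + 0 + 1 = 3 ≡ 1 (mod 2).
  s_2 = 0 + 1 + 0 + 0 + 1 + 1 + 0 + 1 = 4 ≡ 0 (mod 2).
  s_3 = 1 + 0 + 0 + 0 + 0 + 0 + 0 + 1 = 2 ≡ 0 (mod 2).
  s_4 = 1 + 0 + 1 + 0 + 0 + 0 + 1 + 1 = 4 ≡ 0 (mod 2).
s = (1, 0, 0, 0)^T — this equals column 8 of H (binary 1000), so error is at position 8.
Correct: flip bit 8 of r = 110010000001101 to get c = 110010010001101.


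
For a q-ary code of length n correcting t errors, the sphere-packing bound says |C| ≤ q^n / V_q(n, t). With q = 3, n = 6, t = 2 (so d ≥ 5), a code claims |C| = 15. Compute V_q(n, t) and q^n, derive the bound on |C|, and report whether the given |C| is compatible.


V_q(n, t) = 73, q^n = 729, Hamming bound = 9, |C| = 15 > bound (violated).

Step 1: Compute V_q(n, t) = Σ_{j=0}^2 C(n, j) (q−1)^j.
  j = 0: C(6,0)·(2)^0 = 1·1 = 1.
  j = 1: C(6,1)·(2)^1 = 6·2 = 12.
  j = 2: C(6,2)·(2)^2 = 15·4 = 60.
  V_q(n, t) = 1 + 12 + 60 = 73.
Step 2: q^n = 3^6 = 729.
Step 3: Hamming bound ⌊q^n / V_q(n,t)⌋ = ⌊729/73⌋ = 9.
Step 4: Compare |C| = 15 to 9: violated.
The claimed |C| lies above the Hamming bound, so no 3-ary code of length 6 with d ≥ 5 can have 15 codewords.


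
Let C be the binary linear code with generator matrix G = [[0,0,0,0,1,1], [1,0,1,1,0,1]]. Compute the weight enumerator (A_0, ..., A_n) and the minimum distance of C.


Weight distribution: A_0 = 1, A_2 = 1, A_4 = 2. Minimum distance d = 2.

Enumerate all 2^2 = 4 messages m ∈ F_2^2.
For each, compute codeword c = mG in F_2^6, then tally its weight.
  m = 00 → c = 000000, weight = 0.
  m = 10 → c = 000011, weight = 2.
  m = 01 → c = 101101, weight = 4.
  m = 11 → c = 101110, weight = 4.
Tally weights:
  weight 0: 1 codewords.
  weight 2: 1 codewords.
  weight 4: 2 codewords.
Minimum distance d = smallest w > 0 with A_w > 0 = 2.
Sanity: Σ A_w = 4 = 2^2 = 4 ✓.


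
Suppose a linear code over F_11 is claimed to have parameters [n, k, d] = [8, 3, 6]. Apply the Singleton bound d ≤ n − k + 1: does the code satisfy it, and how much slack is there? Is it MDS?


Singleton RHS = n − k + 1 = 6, slack = 0, bound satisfied, MDS.

Singleton bound: d ≤ n − k + 1.
Here n = 8, k = 3, so n − k + 1 = 6.
Given d = 6, check d ≤ 6: YES.
Slack = (n − k + 1) − d = 0.
The code is MDS (slack = 0).
Description: the claimed parameters are [8, 3, 6]_11; such a code would be MDS (meets Singleton bound).


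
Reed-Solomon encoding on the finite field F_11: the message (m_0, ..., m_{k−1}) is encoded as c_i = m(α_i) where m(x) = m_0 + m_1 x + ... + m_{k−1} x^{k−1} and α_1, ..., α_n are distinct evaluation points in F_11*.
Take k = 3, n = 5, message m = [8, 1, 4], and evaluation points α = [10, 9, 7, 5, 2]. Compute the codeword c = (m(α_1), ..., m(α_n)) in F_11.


c = [0, 0, 2, 3, 4]

Message polynomial: m(x) = 8 + 1·x + 4·x^2 (mod 11).
For each evaluation point α_i, compute m(α_i) mod 11:
  α_1 = 10: Horner steps 4 → 8 → 0, so m(10) = 0.
  α_2 = 9: Horner steps 4 → 4 → 0, so m(9) = 0.
  α_3 = 7: Horner steps 4 → 7 → 2, so m(7) = 2.
  α_4 = 5: Horner steps 4 → 10 → 3, so m(5) = 3.
  α_5 = 2: Horner steps 4 → 9 → 4, so m(2) = 4.
Codeword c = [0, 0, 2, 3, 4] ∈ F_11^5.


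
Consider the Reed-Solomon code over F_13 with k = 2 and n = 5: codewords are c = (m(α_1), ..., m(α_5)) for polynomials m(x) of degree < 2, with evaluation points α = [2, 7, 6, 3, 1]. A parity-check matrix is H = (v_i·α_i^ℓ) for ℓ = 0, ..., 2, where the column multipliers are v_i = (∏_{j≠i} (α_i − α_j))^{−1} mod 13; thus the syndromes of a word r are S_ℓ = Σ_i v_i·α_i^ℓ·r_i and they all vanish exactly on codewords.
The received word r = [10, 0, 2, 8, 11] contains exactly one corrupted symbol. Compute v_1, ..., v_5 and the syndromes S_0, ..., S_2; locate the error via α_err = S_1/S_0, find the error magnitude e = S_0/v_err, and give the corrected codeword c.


S = (8, 8, 8), error at position 5, error magnitude e = 12, c = [10, 0, 2, 8, 12].

Step 1: column multipliers v_i = (∏_{j≠i}(α_i − α_j))^{−1} mod 13.
  i = 1 (α = 2): (2−7)(2−6)(2−3)(2−1) = (−5)·(−4)·(−1)·1 = −20 ≡ 6, so v_1 = 6^{−1} = 11 (mod 13).
  i = 2 (α = 7): (7−2)(7−6)(7−3)(7−1) = 5·1·4·6 = 120 ≡ 3, so v_2 = 3^{−1} = 9 (mod 13).
  i = 3 (α = 6): (6−2)(6−7)(6−3)(6−1) = 4·(−1)·3·5 = −60 ≡ 5, so v_3 = 5^{−1} = 8 (mod 13).
  i = 4 (α = 3): (3−2)(3−7)(3−6)(3−1) = 1·(−4)·(−3)·2 = 24 ≡ 11, so v_4 = 11^{−1} = 6 (mod 13).
  i = 5 (α = 1): (1−2)(1−7)(1−6)(1−3) = (−1)·(−6)·(−5)·(−2) = 60 ≡ 8, so v_5 = 8^{−1} = 5 (mod 13).
  v = [11, 9, 8, 6, 5].
Step 2: syndromes of r = [10, 0, 2, 8, 11] (all sums mod 13).
  S_0 = Σ v_i r_i = 11·10 + 9·0 + 8·2 + 6·8 + 5·11 = 229 ≡ 8.
  S_1 = Σ v_i α_i r_i = 11·2·10 + 9·7·0 + 8·6·2 + 6·3·8 + 5·1·11 = 515 ≡ 8.
  α_i^2 mod 13 = [4, 10, 10, 9, 1].
  S_2 = Σ v_i α_i^2 r_i = 11·4·10 + 9·10·0 + 8·10·2 + 6·9·8 + 5·1·11 = 1087 ≡ 8.
  S = (8, 8, 8) ≠ 0, so r is not a codeword (an error is present).
Step 3: locate the error. For a single error e at position i, S_ℓ = v_i·e·α_i^ℓ, so α_err = S_1/S_0.
  S_0^{−1} = 8^{−1} = 5 (mod 13), so α_err = 8·5 = 40 ≡ 1 = α_5. Error position i = 5.
  Consistency check: S_2/S_1 = 8·5 = 40 ≡ 1 = α_err ✓ (single-error assumption holds).
Step 4: error magnitude e = S_0/v_5 = S_0·∏_{j≠5}(α_5 − α_j) = 8·8 = 64 ≡ 12 (mod 13).
Step 5: correct position 5: c_5 = r_5 − e = 11 − 12 ≡ 12 (mod 13). Hence c = [10, 0, 2, 8, 12].
  Check: interpolating c through the α_i gives m(x) = 1 + 11·x (degree < 2) with m(α_i) = c_i for every i, so c is indeed a codeword.


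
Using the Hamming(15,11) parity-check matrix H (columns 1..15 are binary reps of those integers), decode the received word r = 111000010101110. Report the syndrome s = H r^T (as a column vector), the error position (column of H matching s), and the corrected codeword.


s = (1, 1, 0, 1)^T, error position = 13, corrected codeword c = 111000010101010

Compute s = H r^T mod 2 one row at a time:
  s_1 = 1 + 0 + 1 + 0 + 1 + 1 + 1 + 0 = 5 ≡ 1 (mod 2).
  s_2 = 0 + 0 + 0 + 0 + 1 + 1 + 1 + 0 = 3 ≡ 1 (mod 2).
  s_3 = 1 + 1 + 0 + 0 + 1 + 0 + 1 + 0 = 4 ≡ 0 (mod 2).
  s_4 = 1 + 1 + 0 + 0 + 0 + 0 + 1 + 0 = 3 ≡ 1 (mod 2).
s = (1, 1, 0, 1)^T — this equals column 13 of H (binary 1101), so error is at position 13.
Correct: flip bit 13 of r = 111000010101110 to get c = 111000010101010.


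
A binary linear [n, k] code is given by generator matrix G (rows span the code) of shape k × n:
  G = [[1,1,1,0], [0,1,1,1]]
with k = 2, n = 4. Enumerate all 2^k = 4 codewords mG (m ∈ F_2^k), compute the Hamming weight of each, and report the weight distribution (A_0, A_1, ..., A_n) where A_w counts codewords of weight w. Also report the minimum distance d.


Weight distribution: A_0 = 1, A_2 = 1, A_3 = 2. Minimum distance d = 2.

Enumerate all 2^2 = 4 messages m ∈ F_2^2.
For each, compute codeword c = mG in F_2^4, then tally its weight.
  m = 00 → c = 0000, weight = 0.
  m = 10 → c = 1110, weight = 3.
  m = 01 → c = 0111, weight = 3.
  m = 11 → c = 1001, weight = 2.
Tally weights:
  weight 0: 1 codewords.
  weight 2: 1 codewords.
  weight 3: 2 codewords.
Minimum distance d = smallest w > 0 with A_w > 0 = 2.
Sanity: Σ A_w = 4 = 2^2 = 4 ✓.


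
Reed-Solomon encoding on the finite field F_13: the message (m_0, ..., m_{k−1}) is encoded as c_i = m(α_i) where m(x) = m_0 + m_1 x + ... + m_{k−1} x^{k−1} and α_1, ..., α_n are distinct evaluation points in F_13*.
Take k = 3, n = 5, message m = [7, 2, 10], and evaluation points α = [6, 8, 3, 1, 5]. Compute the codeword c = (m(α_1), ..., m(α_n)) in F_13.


c = [2, 0, 12, 6, 7]

Message polynomial: m(x) = 7 + 2·x + 10·x^2 (mod 13).
For each evaluation point α_i, compute m(α_i) mod 13:
  α_1 = 6: Horner steps 10 → 10 → 2, so m(6) = 2.
  α_2 = 8: Horner steps 10 → 4 → 0, so m(8) = 0.
  α_3 = 3: Horner steps 10 → 6 → 12, so m(3) = 12.
  α_4 = 1: Horner steps 10 → 12 → 6, so m(1) = 6.
  α_5 = 5: Horner steps 10 → 0 → 7, so m(5) = 7.
Codeword c = [2, 0, 12, 6, 7] ∈ F_13^5.


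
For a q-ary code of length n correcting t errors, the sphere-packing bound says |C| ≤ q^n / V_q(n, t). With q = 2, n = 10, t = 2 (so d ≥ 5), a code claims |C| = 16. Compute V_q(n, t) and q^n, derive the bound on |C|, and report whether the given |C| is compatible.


V_q(n, t) = 56, q^n = 1024, Hamming bound = 18, |C| = 16 ≤ bound (satisfied).

Step 1: Compute V_q(n, t) = Σ_{j=0}^2 C(n, j) (q−1)^j.
  j = 0: C(10,0)·(1)^0 = 1·1 = 1.
  j = 1: C(10,1)·(1)^1 = 10·1 = 10.
  j = 2: C(10,2)·(1)^2 = 45·1 = 45.
  V_q(n, t) = 1 + 10 + 45 = 56.
Step 2: q^n = 2^10 = 1024.
Step 3: Hamming bound ⌊q^n / V_q(n,t)⌋ = ⌊1024/56⌋ = 18.
Step 4: Compare |C| = 16 to 18: satisfied.
The claimed |C| lies below the Hamming bound.


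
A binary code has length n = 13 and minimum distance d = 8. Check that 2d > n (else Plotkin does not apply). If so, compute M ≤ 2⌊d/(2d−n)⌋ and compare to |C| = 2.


Plotkin bound M ≤ 4; given |C| = 2 ≤ bound (satisfied).

Check applicability: 2d = 16, n = 13.
2d − n = 3 > 0, so Plotkin applies.
Compute d/(2d−n) = 8/3 ≈ 2.6667.
⌊d/(2d−n)⌋ = 2.
Plotkin bound: M ≤ 2·2 = 4.
Given |C| = 2, check: satisfied.
This |C| is below the Plotkin bound.


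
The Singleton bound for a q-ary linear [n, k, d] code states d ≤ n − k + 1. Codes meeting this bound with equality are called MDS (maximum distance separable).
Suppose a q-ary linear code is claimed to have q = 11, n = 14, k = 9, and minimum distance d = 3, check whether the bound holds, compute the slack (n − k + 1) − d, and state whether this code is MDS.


Singleton RHS = n − k + 1 = 6, slack = 3, bound satisfied, not MDS.

Singleton bound: d ≤ n − k + 1.
Here n = 14, k = 9, so n − k + 1 = 6.
Given d = 3, check d ≤ 6: YES.
Slack = (n − k + 1) − d = 3.
The code is NOT MDS (slack = 3 > 0).
Description: the claimed parameters are [14, 9, 3]_11; such a code would be non-MDS.


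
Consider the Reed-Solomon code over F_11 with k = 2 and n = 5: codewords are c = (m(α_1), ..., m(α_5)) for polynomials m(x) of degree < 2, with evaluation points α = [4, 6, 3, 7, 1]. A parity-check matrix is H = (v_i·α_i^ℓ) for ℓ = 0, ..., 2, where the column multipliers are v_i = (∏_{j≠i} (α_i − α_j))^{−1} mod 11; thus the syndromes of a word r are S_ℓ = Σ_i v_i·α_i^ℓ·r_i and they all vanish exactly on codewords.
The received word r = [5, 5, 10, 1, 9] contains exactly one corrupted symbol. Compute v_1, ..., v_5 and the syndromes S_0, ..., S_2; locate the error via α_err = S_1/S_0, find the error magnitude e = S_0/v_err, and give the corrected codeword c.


S = (7, 9, 10), error at position 2, error magnitude e = 10, c = [5, 6, 10, 1, 9].

Step 1: column multipliers v_i = (∏_{j≠i}(α_i − α_j))^{−1} mod 11.
  i = 1 (α = 4): (4−6)(4−3)(4−7)(4−1) = (−2)·1·(−3)·3 = 18 ≡ 7, so v_1 = 7^{−1} = 8 (mod 11).
  i = 2 (α = 6): (6−4)(6−3)(6−7)(6−1) = 2·3·(−1)·5 = −30 ≡ 3, so v_2 = 3^{−1} = 4 (mod 11).
  i = 3 (α = 3): (3−4)(3−6)(3−7)(3−1) = (−1)·(−3)·(−4)·2 = −24 ≡ 9, so v_3 = 9^{−1} = 5 (mod 11).
  i = 4 (α = 7): (7−4)(7−6)(7−3)(7−1) = 3·1·4·6 = 72 ≡ 6, so v_4 = 6^{−1} = 2 (mod 11).
  i = 5 (α = 1): (1−4)(1−6)(1−3)(1−7) = (−3)·(−5)·(−2)·(−6) = 180 ≡ 4, so v_5 = 4^{−1} = 3 (mod 11).
  v = [8, 4, 5, 2, 3].
Step 2: syndromes of r = [5, 5, 10, 1, 9] (all sums mod 11).
  S_0 = Σ v_i r_i = 8·5 + 4·5 + 5·10 + 2·1 + 3·9 = 139 ≡ 7.
  S_1 = Σ v_i α_i r_i = 8·4·5 + 4·6·5 + 5·3·10 + 2·7·1 + 3·1·9 = 471 ≡ 9.
  α_i^2 mod 11 = [5, 3, 9, 5, 1].
  S_2 = Σ v_i α_i^2 r_i = 8·5·5 + 4·3·5 + 5·9·10 + 2·5·1 + 3·1·9 = 747 ≡ 10.
  S = (7, 9, 10) ≠ 0, so r is not a codeword (an error is present).
Step 3: locate the error. For a single error e at position i, S_ℓ = v_i·e·α_i^ℓ, so α_err = S_1/S_0.
  S_0^{−1} = 7^{−1} = 8 (mod 11), so α_err = 9·8 = 72 ≡ 6 = α_2. Error position i = 2.
  Consistency check: S_2/S_1 = 10·5 = 50 ≡ 6 = α_err ✓ (single-error assumption holds).
Step 4: error magnitude e = S_0/v_2 = S_0·∏_{j≠2}(α_2 − α_j) = 7·3 = 21 ≡ 10 (mod 11).
Step 5: correct position 2: c_2 = r_2 − e = 5 − 10 ≡ 6 (mod 11). Hence c = [5, 6, 10, 1, 9].
  Check: interpolating c through the α_i gives m(x) = 3 + 6·x (degree < 2) with m(α_i) = c_i for every i, so c is indeed a codeword.


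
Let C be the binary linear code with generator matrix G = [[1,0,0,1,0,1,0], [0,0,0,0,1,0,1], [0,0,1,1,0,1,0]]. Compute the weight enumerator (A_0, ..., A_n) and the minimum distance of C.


Weight distribution: A_0 = 1, A_2 = 2, A_3 = 2, A_4 = 1, A_5 = 2. Minimum distance d = 2.

Enumerate all 2^3 = 8 messages m ∈ F_2^3.
For each, compute codeword c = mG in F_2^7, then tally its weight.
  m = 000 → c = 0000000, weight = 0.
  m = 100 → c = 1001010, weight = 3.
  m = 010 → c = 0000101, weight = 2.
  m = 110 → c = 1001111, weight = 5.
  m = 001 → c = 0011010, weight = 3.
  m = 101 → c = 1010000, weight = 2.
  m = 011 → c = 0011111, weight = 5.
  m = 111 → c = 1010101, weight = 4.
Tally weights:
  weight 0: 1 codewords.
  weight 2: 2 codewords.
  weight 3: 2 codewords.
  weight 4: 1 codewords.
  weight 5: 2 codewords.
Minimum distance d = smallest w > 0 with A_w > 0 = 2.
Sanity: Σ A_w = 8 = 2^3 = 8 ✓.


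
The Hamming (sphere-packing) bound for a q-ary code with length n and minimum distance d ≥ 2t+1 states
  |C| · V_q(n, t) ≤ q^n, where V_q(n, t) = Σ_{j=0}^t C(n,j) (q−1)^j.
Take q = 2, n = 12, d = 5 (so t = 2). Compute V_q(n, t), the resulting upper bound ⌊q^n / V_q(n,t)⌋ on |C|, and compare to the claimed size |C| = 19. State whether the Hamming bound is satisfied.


V_q(n, t) = 79, q^n = 4096, Hamming bound = 51, |C| = 19 ≤ bound (satisfied).

Step 1: Compute V_q(n, t) = Σ_{j=0}^2 C(n, j) (q−1)^j.
  j = 0: C(12,0)·(1)^0 = 1·1 = 1.
  j = 1: C(12,1)·(1)^1 = 12·1 = 12.
  j = 2: C(12,2)·(1)^2 = 66·1 = 66.
  V_q(n, t) = 1 + 12 + 66 = 79.
Step 2: q^n = 2^12 = 4096.
Step 3: Hamming bound ⌊q^n / V_q(n,t)⌋ = ⌊4096/79⌋ = 51.
Step 4: Compare |C| = 19 to 51: satisfied.
The claimed |C| lies below the Hamming bound.


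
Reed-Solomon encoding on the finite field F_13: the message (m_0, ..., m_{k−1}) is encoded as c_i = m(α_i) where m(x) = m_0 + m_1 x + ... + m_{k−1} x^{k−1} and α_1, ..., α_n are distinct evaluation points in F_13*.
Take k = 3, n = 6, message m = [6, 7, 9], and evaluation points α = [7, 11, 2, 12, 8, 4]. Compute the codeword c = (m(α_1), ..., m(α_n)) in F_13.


c = [2, 2, 4, 8, 1, 9]

Message polynomial: m(x) = 6 + 7·x + 9·x^2 (mod 13).
For each evaluation point α_i, compute m(α_i) mod 13:
  α_1 = 7: Horner steps 9 → 5 → 2, so m(7) = 2.
  α_2 = 11: Horner steps 9 → 2 → 2, so m(11) = 2.
  α_3 = 2: Horner steps 9 → 12 → 4, so m(2) = 4.
  α_4 = 12: Horner steps 9 → 11 → 8, so m(12) = 8.
  α_5 = 8: Horner steps 9 → 1 → 1, so m(8) = 1.
  α_6 = 4: Horner steps 9 → 4 → 9, so m(4) = 9.
Codeword c = [2, 2, 4, 8, 1, 9] ∈ F_13^6.


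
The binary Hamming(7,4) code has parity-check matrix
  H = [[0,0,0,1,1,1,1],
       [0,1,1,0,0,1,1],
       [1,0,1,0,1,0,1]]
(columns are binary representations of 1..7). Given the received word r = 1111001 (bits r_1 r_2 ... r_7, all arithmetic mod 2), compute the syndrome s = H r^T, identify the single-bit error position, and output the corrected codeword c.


s = (0, 1, 1)^T, error position = 3, corrected codeword c = 1101001

Compute s = H r^T mod 2 one row at a time:
  s_1 = 1 + 0 + 0 + 1 = 2 ≡ 0 (mod 2).
  s_2 = 1 + 1 + 0 + 1 = 3 ≡ 1 (mod 2).
  s_3 = 1 + 1 + 0 + 1 = 3 ≡ 1 (mod 2).
s = (0, 1, 1)^T — this equals column 3 of H (binary 011), so error is at position 3.
Correct: flip bit 3 of r = 1111001 to get c = 1101001.


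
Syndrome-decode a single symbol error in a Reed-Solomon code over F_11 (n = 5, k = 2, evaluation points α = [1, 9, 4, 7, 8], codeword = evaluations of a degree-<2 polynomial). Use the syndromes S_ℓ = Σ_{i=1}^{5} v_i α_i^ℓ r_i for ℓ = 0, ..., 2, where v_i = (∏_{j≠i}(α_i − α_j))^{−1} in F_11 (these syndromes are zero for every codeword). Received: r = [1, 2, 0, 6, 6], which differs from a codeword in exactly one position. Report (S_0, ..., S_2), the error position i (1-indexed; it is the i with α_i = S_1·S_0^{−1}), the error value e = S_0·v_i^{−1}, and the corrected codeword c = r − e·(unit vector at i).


S = (6, 9, 8), error at position 4, error magnitude e = 7, c = [1, 2, 0, 10, 6].

Step 1: column multipliers v_i = (∏_{j≠i}(α_i − α_j))^{−1} mod 11.
  i = 1 (α = 1): (1−9)(1−4)(1−7)(1−8) = (−8)·(−3)·(−6)·(−7) = 1008 ≡ 7, so v_1 = 7^{−1} = 8 (mod 11).
  i = 2 (α = 9): (9−1)(9−4)(9−7)(9−8) = 8·5·2·1 = 80 ≡ 3, so v_2 = 3^{−1} = 4 (mod 11).
  i = 3 (α = 4): (4−1)(4−9)(4−7)(4−8) = 3·(−5)·(−3)·(−4) = −180 ≡ 7, so v_3 = 7^{−1} = 8 (mod 11).
  i = 4 (α = 7): (7−1)(7−9)(7−4)(7−8) = 6·(−2)·3·(−1) = 36 ≡ 3, so v_4 = 3^{−1} = 4 (mod 11).
  i = 5 (α = 8): (8−1)(8−9)(8−4)(8−7) = 7·(−1)·4·1 = −28 ≡ 5, so v_5 = 5^{−1} = 9 (mod 11).
  v = [8, 4, 8, 4, 9].
Step 2: syndromes of r = [1, 2, 0, 6, 6] (all sums mod 11).
  S_0 = Σ v_i r_i = 8·1 + 4·2 + 8·0 + 4·6 + 9·6 = 94 ≡ 6.
  S_1 = Σ v_i α_i r_i = 8·1·1 + 4·9·2 + 8·4·0 + 4·7·6 + 9·8·6 = 680 ≡ 9.
  α_i^2 mod 11 = [1, 4, 5, 5, 9].
  S_2 = Σ v_i α_i^2 r_i = 8·1·1 + 4·4·2 + 8·5·0 + 4·5·6 + 9·9·6 = 646 ≡ 8.
  S = (6, 9, 8) ≠ 0, so r is not a codeword (an error is present).
Step 3: locate the error. For a single error e at position i, S_ℓ = v_i·e·α_i^ℓ, so α_err = S_1/S_0.
  S_0^{−1} = 6^{−1} = 2 (mod 11), so α_err = 9·2 = 18 ≡ 7 = α_4. Error position i = 4.
  Consistency check: S_2/S_1 = 8·5 = 40 ≡ 7 = α_err ✓ (single-error assumption holds).
Step 4: error magnitude e = S_0/v_4 = S_0·∏_{j≠4}(α_4 − α_j) = 6·3 = 18 ≡ 7 (mod 11).
Step 5: correct position 4: c_4 = r_4 − e = 6 − 7 ≡ 10 (mod 11). Hence c = [1, 2, 0, 10, 6].
  Check: interpolating c through the α_i gives m(x) = 5 + 7·x (degree < 2) with m(α_i) = c_i for every i, so c is indeed a codeword.


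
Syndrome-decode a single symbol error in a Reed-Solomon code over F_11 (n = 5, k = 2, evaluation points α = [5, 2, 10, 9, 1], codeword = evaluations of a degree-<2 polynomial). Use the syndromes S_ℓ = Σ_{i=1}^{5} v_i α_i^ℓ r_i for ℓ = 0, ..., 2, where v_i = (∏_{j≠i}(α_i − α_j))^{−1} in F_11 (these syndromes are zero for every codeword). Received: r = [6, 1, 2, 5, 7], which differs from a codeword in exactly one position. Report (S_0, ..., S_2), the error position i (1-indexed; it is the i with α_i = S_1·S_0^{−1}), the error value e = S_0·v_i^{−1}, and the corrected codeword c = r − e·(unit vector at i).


S = (1, 2, 4), error at position 2, error magnitude e = 8, c = [6, 4, 2, 5, 7].

Step 1: column multipliers v_i = (∏_{j≠i}(α_i − α_j))^{−1} mod 11.
  i = 1 (α = 5): (5−2)(5−10)(5−9)(5−1) = 3·(−5)·(−4)·4 = 240 ≡ 9, so v_1 = 9^{−1} = 5 (mod 11).
  i = 2 (α = 2): (2−5)(2−10)(2−9)(2−1) = (−3)·(−8)·(−7)·1 = −168 ≡ 8, so v_2 = 8^{−1} = 7 (mod 11).
  i = 3 (α = 10): (10−5)(10−2)(10−9)(10−1) = 5·8·1·9 = 360 ≡ 8, so v_3 = 8^{−1} = 7 (mod 11).
  i = 4 (α = 9): (9−5)(9−2)(9−10)(9−1) = 4·7·(−1)·8 = −224 ≡ 7, so v_4 = 7^{−1} = 8 (mod 11).
  i = 5 (α = 1): (1−5)(1−2)(1−10)(1−9) = (−4)·(−1)·(−9)·(−8) = 288 ≡ 2, so v_5 = 2^{−1} = 6 (mod 11).
  v = [5, 7, 7, 8, 6].
Step 2: syndromes of r = [6, 1, 2, 5, 7] (all sums mod 11).
  S_0 = Σ v_i r_i = 5·6 + 7·1 + 7·2 + 8·5 + 6·7 = 133 ≡ 1.
  S_1 = Σ v_i α_i r_i = 5·5·6 + 7·2·1 + 7·10·2 + 8·9·5 + 6·1·7 = 706 ≡ 2.
  α_i^2 mod 11 = [3, 4, 1, 4, 1].
  S_2 = Σ v_i α_i^2 r_i = 5·3·6 + 7·4·1 + 7·1·2 + 8·4·5 + 6·1·7 = 334 ≡ 4.
  S = (1, 2, 4) ≠ 0, so r is not a codeword (an error is present).
Step 3: locate the error. For a single error e at position i, S_ℓ = v_i·e·α_i^ℓ, so α_err = S_1/S_0.
  S_0^{−1} = 1^{−1} = 1 (mod 11), so α_err = 2·1 = 2 ≡ 2 = α_2. Error position i = 2.
  Consistency check: S_2/S_1 = 4·6 = 24 ≡ 2 = α_err ✓ (single-error assumption holds).
Step 4: error magnitude e = S_0/v_2 = S_0·∏_{j≠2}(α_2 − α_j) = 1·8 = 8 ≡ 8 (mod 11).
Step 5: correct position 2: c_2 = r_2 − e = 1 − 8 ≡ 4 (mod 11). Hence c = [6, 4, 2, 5, 7].
  Check: interpolating c through the α_i gives m(x) = 10 + 8·x (degree < 2) with m(α_i) = c_i for every i, so c is indeed a codeword.


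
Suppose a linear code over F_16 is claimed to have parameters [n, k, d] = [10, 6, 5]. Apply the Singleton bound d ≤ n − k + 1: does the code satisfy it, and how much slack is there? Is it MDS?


Singleton RHS = n − k + 1 = 5, slack = 0, bound satisfied, MDS.

Singleton bound: d ≤ n − k + 1.
Here n = 10, k = 6, so n − k + 1 = 5.
Given d = 5, check d ≤ 5: YES.
Slack = (n − k + 1) − d = 0.
The code is MDS (slack = 0).
Description: the claimed parameters are [10, 6, 5]_16; such a code would be MDS (meets Singleton bound).


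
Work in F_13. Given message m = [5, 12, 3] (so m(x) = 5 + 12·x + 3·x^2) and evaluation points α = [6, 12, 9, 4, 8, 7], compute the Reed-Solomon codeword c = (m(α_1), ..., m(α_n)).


c = [3, 9, 5, 10, 7, 2]

Message polynomial: m(x) = 5 + 12·x + 3·x^2 (mod 13).
For each evaluation point α_i, compute m(α_i) mod 13:
  α_1 = 6: Horner steps 3 → 4 → 3, so m(6) = 3.
  α_2 = 12: Horner steps 3 → 9 → 9, so m(12) = 9.
  α_3 = 9: Horner steps 3 → 0 → 5, so m(9) = 5.
  α_4 = 4: Horner steps 3 → 11 → 10, so m(4) = 10.
  α_5 = 8: Horner steps 3 → 10 → 7, so m(8) = 7.
  α_6 = 7: Horner steps 3 → 7 → 2, so m(7) = 2.
Codeword c = [3, 9, 5, 10, 7, 2] ∈ F_13^6.


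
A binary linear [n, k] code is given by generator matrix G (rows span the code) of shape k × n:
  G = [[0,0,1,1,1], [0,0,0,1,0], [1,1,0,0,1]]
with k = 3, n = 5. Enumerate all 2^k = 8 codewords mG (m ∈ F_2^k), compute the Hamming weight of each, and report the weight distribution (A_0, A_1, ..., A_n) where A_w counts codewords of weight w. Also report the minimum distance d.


Weight distribution: A_0 = 1, A_1 = 1, A_2 = 1, A_3 = 3, A_4 = 2. Minimum distance d = 1.

Enumerate all 2^3 = 8 messages m ∈ F_2^3.
For each, compute codeword c = mG in F_2^5, then tally its weight.
  m = 000 → c = 00000, weight = 0.
  m = 100 → c = 00111, weight = 3.
  m = 010 → c = 00010, weight = 1.
  m = 110 → c = 00101, weight = 2.
  m = 001 → c = 11001, weight = 3.
  m = 101 → c = 11110, weight = 4.
  m = 011 → c = 11011, weight = 4.
  m = 111 → c = 11100, weight = 3.
Tally weights:
  weight 0: 1 codewords.
  weight 1: 1 codewords.
  weight 2: 1 codewords.
  weight 3: 3 codewords.
  weight 4: 2 codewords.
Minimum distance d = smallest w > 0 with A_w > 0 = 1.
Sanity: Σ A_w = 8 = 2^3 = 8 ✓.


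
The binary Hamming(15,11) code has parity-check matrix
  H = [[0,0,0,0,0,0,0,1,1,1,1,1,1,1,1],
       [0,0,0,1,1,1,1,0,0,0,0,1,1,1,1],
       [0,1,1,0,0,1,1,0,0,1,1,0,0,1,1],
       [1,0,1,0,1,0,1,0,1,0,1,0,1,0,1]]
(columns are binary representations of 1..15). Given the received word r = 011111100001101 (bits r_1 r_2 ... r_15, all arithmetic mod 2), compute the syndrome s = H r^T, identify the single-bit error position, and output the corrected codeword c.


s = (1, 1, 1, 1)^T, error position = 15, corrected codeword c = 011111100001100

Compute s = H r^T mod 2 one row at a time:
  s_1 = 0 + 0 + 0 + 0 + 1 + 1 + 0 + 1 = 3 ≡ 1 (mod 2).
  s_2 = 1 + 1 + 1 + 1 + 1 + 1 + 0 + 1 = 7 ≡ 1 (mod 2).
  s_3 = 1 + 1 + 1 + 1 + 0 + 0 + 0 + 1 = 5 ≡ 1 (mod 2).
  s_4 = 0 + 1 + 1 + 1 + 0 + 0 + 1 + 1 = 5 ≡ 1 (mod 2).
s = (1, 1, 1, 1)^T — this equals column 15 of H (binary 1111), so error is at position 15.
Correct: flip bit 15 of r = 011111100001101 to get c = 011111100001100.


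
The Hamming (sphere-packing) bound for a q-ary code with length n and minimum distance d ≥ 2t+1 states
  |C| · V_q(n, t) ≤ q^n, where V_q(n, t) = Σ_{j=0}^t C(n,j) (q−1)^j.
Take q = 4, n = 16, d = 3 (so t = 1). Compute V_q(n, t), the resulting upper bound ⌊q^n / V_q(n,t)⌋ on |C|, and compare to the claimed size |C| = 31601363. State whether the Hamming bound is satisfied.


V_q(n, t) = 49, q^n = 4294967296, Hamming bound = 87652393, |C| = 31601363 ≤ bound (satisfied).

Step 1: Compute V_q(n, t) = Σ_{j=0}^1 C(n, j) (q−1)^j.
  j = 0: C(16,0)·(3)^0 = 1·1 = 1.
  j = 1: C(16,1)·(3)^1 = 16·3 = 48.
  V_q(n, t) = 1 + 48 = 49.
Step 2: q^n = 4^16 = 4294967296.
Step 3: Hamming bound ⌊q^n / V_q(n,t)⌋ = ⌊4294967296/49⌋ = 87652393.
Step 4: Compare |C| = 31601363 to 87652393: satisfied.
The claimed |C| lies below the Hamming bound.


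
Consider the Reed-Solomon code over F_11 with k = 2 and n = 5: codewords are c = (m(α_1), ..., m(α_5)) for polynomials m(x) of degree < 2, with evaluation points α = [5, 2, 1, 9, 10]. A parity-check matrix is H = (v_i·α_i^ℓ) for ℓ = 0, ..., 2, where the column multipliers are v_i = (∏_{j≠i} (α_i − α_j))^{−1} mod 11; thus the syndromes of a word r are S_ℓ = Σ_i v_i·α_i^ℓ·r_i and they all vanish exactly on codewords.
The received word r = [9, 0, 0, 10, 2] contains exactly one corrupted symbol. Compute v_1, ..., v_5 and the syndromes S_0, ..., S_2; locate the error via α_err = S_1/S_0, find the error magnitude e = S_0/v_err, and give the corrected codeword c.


S = (7, 7, 7), error at position 3, error magnitude e = 3, c = [9, 0, 8, 10, 2].

Step 1: column multipliers v_i = (∏_{j≠i}(α_i − α_j))^{−1} mod 11.
  i = 1 (α = 5): (5−2)(5−1)(5−9)(5−10) = 3·4·(−4)·(−5) = 240 ≡ 9, so v_1 = 9^{−1} = 5 (mod 11).
  i = 2 (α = 2): (2−5)(2−1)(2−9)(2−10) = (−3)·1·(−7)·(−8) = −168 ≡ 8, so v_2 = 8^{−1} = 7 (mod 11).
  i = 3 (α = 1): (1−5)(1−2)(1−9)(1−10) = (−4)·(−1)·(−8)·(−9) = 288 ≡ 2, so v_3 = 2^{−1} = 6 (mod 11).
  i = 4 (α = 9): (9−5)(9−2)(9−1)(9−10) = 4·7·8·(−1) = −224 ≡ 7, so v_4 = 7^{−1} = 8 (mod 11).
  i = 5 (α = 10): (10−5)(10−2)(10−1)(10−9) = 5·8·9·1 = 360 ≡ 8, so v_5 = 8^{−1} = 7 (mod 11).
  v = [5, 7, 6, 8, 7].
Step 2: syndromes of r = [9, 0, 0, 10, 2] (all sums mod 11).
  S_0 = Σ v_i r_i = 5·9 + 7·0 + 6·0 + 8·10 + 7·2 = 139 ≡ 7.
  S_1 = Σ v_i α_i r_i = 5·5·9 + 7·2·0 + 6·1·0 + 8·9·10 + 7·10·2 = 1085 ≡ 7.
  α_i^2 mod 11 = [3, 4, 1, 4, 1].
  S_2 = Σ v_i α_i^2 r_i = 5·3·9 + 7·4·0 + 6·1·0 + 8·4·10 + 7·1·2 = 469 ≡ 7.
  S = (7, 7, 7) ≠ 0, so r is not a codeword (an error is present).
Step 3: locate the error. For a single error e at position i, S_ℓ = v_i·e·α_i^ℓ, so α_err = S_1/S_0.
  S_0^{−1} = 7^{−1} = 8 (mod 11), so α_err = 7·8 = 56 ≡ 1 = α_3. Error position i = 3.
  Consistency check: S_2/S_1 = 7·8 = 56 ≡ 1 = α_err ✓ (single-error assumption holds).
Step 4: error magnitude e = S_0/v_3 = S_0·∏_{j≠3}(α_3 − α_j) = 7·2 = 14 ≡ 3 (mod 11).
Step 5: correct position 3: c_3 = r_3 − e = 0 − 3 ≡ 8 (mod 11). Hence c = [9, 0, 8, 10, 2].
  Check: interpolating c through the α_i gives m(x) = 5 + 3·x (degree < 2) with m(α_i) = c_i for every i, so c is indeed a codeword.


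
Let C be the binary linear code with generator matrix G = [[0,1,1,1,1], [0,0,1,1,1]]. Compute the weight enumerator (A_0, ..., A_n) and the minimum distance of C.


Weight distribution: A_0 = 1, A_1 = 1, A_3 = 1, A_4 = 1. Minimum distance d = 1.

Enumerate all 2^2 = 4 messages m ∈ F_2^2.
For each, compute codeword c = mG in F_2^5, then tally its weight.
  m = 00 → c = 00000, weight = 0.
  m = 10 → c = 01111, weight = 4.
  m = 01 → c = 00111, weight = 3.
  m = 11 → c = 01000, weight = 1.
Tally weights:
  weight 0: 1 codewords.
  weight 1: 1 codewords.
  weight 3: 1 codewords.
  weight 4: 1 codewords.
Minimum distance d = smallest w > 0 with A_w > 0 = 1.
Sanity: Σ A_w = 4 = 2^2 = 4 ✓.


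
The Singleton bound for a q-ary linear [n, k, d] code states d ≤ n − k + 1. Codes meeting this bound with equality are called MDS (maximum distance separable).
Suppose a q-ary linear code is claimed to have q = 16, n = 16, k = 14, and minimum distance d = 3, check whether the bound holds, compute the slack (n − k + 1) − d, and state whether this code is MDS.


Singleton RHS = n − k + 1 = 3, slack = 0, bound satisfied, MDS.

Singleton bound: d ≤ n − k + 1.
Here n = 16, k = 14, so n − k + 1 = 3.
Given d = 3, check d ≤ 3: YES.
Slack = (n − k + 1) − d = 0.
The code is MDS (slack = 0).
Description: the claimed parameters are [16, 14, 3]_16; such a code would be MDS (meets Singleton bound).


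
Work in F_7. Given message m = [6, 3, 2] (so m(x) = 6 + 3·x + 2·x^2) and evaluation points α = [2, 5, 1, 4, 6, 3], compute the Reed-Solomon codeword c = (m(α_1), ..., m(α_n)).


c = [6, 1, 4, 1, 5, 5]

Message polynomial: m(x) = 6 + 3·x + 2·x^2 (mod 7).
For each evaluation point α_i, compute m(α_i) mod 7:
  α_1 = 2: Horner steps 2 → 0 → 6, so m(2) = 6.
  α_2 = 5: Horner steps 2 → 6 → 1, so m(5) = 1.
  α_3 = 1: Horner steps 2 → 5 → 4, so m(1) = 4.
  α_4 = 4: Horner steps 2 → 4 → 1, so m(4) = 1.
  α_5 = 6: Horner steps 2 → 1 → 5, so m(6) = 5.
  α_6 = 3: Horner steps 2 → 2 → 5, so m(3) = 5.
Codeword c = [6, 1, 4, 1, 5, 5] ∈ F_7^6.


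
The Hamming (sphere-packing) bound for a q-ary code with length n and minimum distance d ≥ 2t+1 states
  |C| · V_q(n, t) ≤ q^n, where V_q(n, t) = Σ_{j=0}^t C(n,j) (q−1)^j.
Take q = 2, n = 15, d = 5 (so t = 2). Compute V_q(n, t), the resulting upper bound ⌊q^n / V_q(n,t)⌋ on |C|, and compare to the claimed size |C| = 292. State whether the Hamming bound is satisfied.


V_q(n, t) = 121, q^n = 32768, Hamming bound = 270, |C| = 292 > bound (violated).

Step 1: Compute V_q(n, t) = Σ_{j=0}^2 C(n, j) (q−1)^j.
  j = 0: C(15,0)·(1)^0 = 1·1 = 1.
  j = 1: C(15,1)·(1)^1 = 15·1 = 15.
  j = 2: C(15,2)·(1)^2 = 105·1 = 105.
  V_q(n, t) = 1 + 15 + 105 = 121.
Step 2: q^n = 2^15 = 32768.
Step 3: Hamming bound ⌊q^n / V_q(n,t)⌋ = ⌊32768/121⌋ = 270.
Step 4: Compare |C| = 292 to 270: violated.
The claimed |C| lies above the Hamming bound, so no 2-ary code of length 15 with d ≥ 5 can have 292 codewords.


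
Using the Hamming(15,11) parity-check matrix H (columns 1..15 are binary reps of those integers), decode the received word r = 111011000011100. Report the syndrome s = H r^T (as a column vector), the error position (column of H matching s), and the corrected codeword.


s = (1, 0, 0, 1)^T, error position = 9, corrected codeword c = 111011001011100

Compute s = H r^T mod 2 one row at a time:
  s_1 = 0 + 0 + 0 + 1 + 1 + 1 + 0 + 0 = 3 ≡ 1 (mod 2).
  s_2 = 0 + 1 + 1 + 0 + 1 + 1 + 0 + 0 = 4 ≡ 0 (mod 2).
  s_3 = 1 + 1 + 1 + 0 + 0 + 1 + 0 + 0 = 4 ≡ 0 (mod 2).
  s_4 = 1 + 1 + 1 + 0 + 0 + 1 + 1 + 0 = 5 ≡ 1 (mod 2).
s = (1, 0, 0, 1)^T — this equals column 9 of H (binary 1001), so error is at position 9.
Correct: flip bit 9 of r = 111011000011100 to get c = 111011001011100.


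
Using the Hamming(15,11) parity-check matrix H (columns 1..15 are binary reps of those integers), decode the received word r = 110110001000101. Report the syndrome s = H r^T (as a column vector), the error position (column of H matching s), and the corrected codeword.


s = (1, 0, 0, 1)^T, error position = 9, corrected codeword c = 110110000000101

Compute s = H r^T mod 2 one row at a time:
  s_1 = 0 + 1 + 0 + 0 + 0 + 1 + 0 + 1 = 3 ≡ 1 (mod 2).
  s_2 = 1 + 1 + 0 + 0 + 0 + 1 + 0 + 1 = 4 ≡ 0 (mod 2).
  s_3 = 1 + 0 + 0 + 0 + 0 + 0 + 0 + 1 = 2 ≡ 0 (mod 2).
  s_4 = 1 + 0 + 1 + 0 + 1 + 0 + 1 + 1 = 5 ≡ 1 (mod 2).
s = (1, 0, 0, 1)^T — this equals column 9 of H (binary 1001), so error is at position 9.
Correct: flip bit 9 of r = 110110001000101 to get c = 110110000000101.
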